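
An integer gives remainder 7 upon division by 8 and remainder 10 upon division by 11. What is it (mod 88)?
M = 8 × 11 = 88. M₁ = 11, y₁ ≡ 3 (mod 8). M₂ = 8, y₂ ≡ 7 (mod 11). m = 7×11×3 + 10×8×7 ≡ 87 (mod 88). The smallest positive such number is 87.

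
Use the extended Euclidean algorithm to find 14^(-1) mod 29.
Extended GCD: 14(-2) + 29(1) = 1. So 14^(-1) ≡ 27 ≡ 27 (mod 29). Verify: 14 × 27 = 378 ≡ 1 (mod 29)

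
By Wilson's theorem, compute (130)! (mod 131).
By Wilson's theorem, (130)! ≡ -1 ≡ 130 (mod 131)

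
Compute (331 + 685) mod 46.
4

(331 + 685) = 1016
1016 mod 46 = 4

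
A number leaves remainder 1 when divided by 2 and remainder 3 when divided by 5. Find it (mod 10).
M = 2 × 5 = 10. M₁ = 5, y₁ ≡ 1 (mod 2). M₂ = 2, y₂ ≡ 3 (mod 5). x = 1×5×1 + 3×2×3 ≡ 3 (mod 10)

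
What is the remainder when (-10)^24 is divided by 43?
Using repeated squaring. (-10) ≡ 33 (mod 43). 24 = 16 + 8 (binary 11000). Repeated squaring mod 43: 33^1 ≡ 33; 33^2 ≡ 33² = 1089 ≡ 14; 33^4 ≡ 14² = 196 ≡ 24; 33^8 ≡ 24² = 576 ≡ 17; 33^16 ≡ 17² = 289 ≡ 31. Multiply: (-10)^24 ≡ 33^16 × 33^8 ≡ 31 × 17 (mod 43): 31 × 17 = 527 ≡ 11. So (-10)^24 ≡ 11 (mod 43).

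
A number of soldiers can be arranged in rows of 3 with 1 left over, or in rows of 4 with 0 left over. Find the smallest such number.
M = 3 × 4 = 12. M₁ = 4, y₁ ≡ 1 (mod 3). M₂ = 3, y₂ ≡ 3 (mod 4). k = 1×4×1 + 0×3×3 ≡ 4 (mod 12). The smallest positive such number is 4.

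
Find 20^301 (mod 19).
Using Fermat: 20^{18} ≡ 1 (mod 19). 301 ≡ 13 (mod 18). So 20^{301} ≡ 20^{13} ≡ 1 (mod 19)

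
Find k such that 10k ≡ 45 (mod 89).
49

Since gcd(10, 89) = 1 divides 45, a solution exists.
Multiply both sides by the inverse of 10 mod 89:
  10^(-1) mod 89 = 9
  x ≡ 9 × 45 ≡ 405 ≡ 49 (mod 89)
Verification: 10 × 49 = 490 = 5 × 89 + 45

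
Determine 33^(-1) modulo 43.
33^(-1) ≡ 30 (mod 43). Verification: 33 × 30 = 990 ≡ 1 (mod 43)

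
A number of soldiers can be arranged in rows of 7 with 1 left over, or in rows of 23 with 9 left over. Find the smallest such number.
M = 7 × 23 = 161. M₁ = 23, y₁ ≡ 4 (mod 7). M₂ = 7, y₂ ≡ 10 (mod 23). z = 1×23×4 + 9×7×10 ≡ 78 (mod 161). The smallest positive such number is 78.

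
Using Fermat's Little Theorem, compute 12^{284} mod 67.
23

By Fermat's Little Theorem, a^(p-1) ≡ 1 (mod p) for prime p and gcd(a, p) = 1
Here p = 67, so 12^66 ≡ 1 (mod 67)
We can reduce the exponent: 284 mod 66 = 20
So 12^284 ≡ 12^20 (mod 67)
Computing: 12^20 mod 67 = 23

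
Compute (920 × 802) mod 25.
15

(920 × 802) = 737840
737840 mod 25 = 15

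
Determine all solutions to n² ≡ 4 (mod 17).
The square roots of 4 mod 17 are 2 and 15. Verify: 2² = 4 ≡ 4 (mod 17)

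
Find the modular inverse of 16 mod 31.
16^(-1) ≡ 2 (mod 31). Verification: 16 × 2 = 32 ≡ 1 (mod 31)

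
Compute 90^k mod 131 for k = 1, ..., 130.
g^1, g^2, ..., g^{130} mod 131: {90, 109, 116, 91, 68, 94, 76, 28, 31, 39, 104, 59, 70, 12, 32, 129, 82, 44, 30, 80, 126, 74, 110, 75, 69, 53, 54, 13, 122, 107, 67, 4, 98, 43, 71, 102, 10, 114, 42, 112, 124, 25, 23, 105, 18, 48, 128, 123, 66, 45, 120, 58, 111, 34, 47, 38, 14, 81, 85, 52, 95, 35, 6, 16, 130, 41, 22, 15, 40, 63, 37, 55, 103, 100, 92, 27, 72, 61, 119, 99, 2, 49, 87, 101, 51, 5, 57, 21, 56, 62, 78, 77, 118, 9, 24, 64, 127, 33, 88, 60, 29, 121, 17, 89, 19, 7, 106, 108, 26, 113, 83, 3, 8, 65, 86, 11, 73, 20, 97, 84, 93, 117, 50, 46, 79, 36, 96, 125, 115, 1}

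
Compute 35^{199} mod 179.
86

Using successive squaring:
Binary expansion of 199: 11000111
Powers of 35 mod 179 (each is the square of the previous):
  35^1 ≡ 35 (mod 179)
  35^2 ≡ 35² = 1225 ≡ 151 (mod 179)
  35^4 ≡ 151² = 22801 ≡ 68 (mod 179)
  35^8 ≡ 68² = 4624 ≡ 149 (mod 179)
  35^16 ≡ 149² = 22201 ≡ 5 (mod 179)
  35^32 ≡ 5² = 25 ≡ 25 (mod 179)
  35^64 ≡ 25² = 625 ≡ 88 (mod 179)
  35^128 ≡ 88² = 7744 ≡ 47 (mod 179)
199 = 128 + 64 + 4 + 2 + 1, so 35^199 = 35^128 × 35^64 × 35^4 × 35^2 × 35^1 ≡ 47 × 88 × 68 × 151 × 35 (mod 179)
Multiplying step by step:
  47 × 88 = 4136 ≡ 19 (mod 179)
  19 × 68 = 1292 ≡ 39 (mod 179)
  39 × 151 = 5889 ≡ 161 (mod 179)
  161 × 35 = 5635 ≡ 86 (mod 179)
Result: 35^199 ≡ 86 (mod 179)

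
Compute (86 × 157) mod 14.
6

(86 × 157) = 13502
13502 mod 14 = 6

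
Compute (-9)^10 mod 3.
(-9) ≡ 0 (mod 3). 10 = 8 + 2 (binary 1010). Repeated squaring mod 3: 0^1 ≡ 0; 0^2 ≡ 0² = 0 ≡ 0; 0^4 ≡ 0² = 0 ≡ 0; 0^8 ≡ 0² = 0 ≡ 0. Multiply: (-9)^10 ≡ 0^8 × 0^2 ≡ 0 × 0 (mod 3): 0 × 0 = 0 ≡ 0. So (-9)^10 ≡ 0 (mod 3).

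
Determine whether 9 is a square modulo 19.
By Euler's criterion: 9^{9} ≡ 1 (mod 19). Since this equals 1, 9 is a QR.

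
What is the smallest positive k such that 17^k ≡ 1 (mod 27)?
Powers of 17 mod 27: 17^1≡17, 17^2≡19, 17^3≡26, 17^4≡10, 17^5≡8, 17^6≡1. Order = 6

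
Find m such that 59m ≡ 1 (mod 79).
59^(-1) ≡ 75 (mod 79). Verification: 59 × 75 = 4425 ≡ 1 (mod 79)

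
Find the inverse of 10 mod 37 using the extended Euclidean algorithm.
Extended GCD: 10(-11) + 37(3) = 1. So 10^(-1) ≡ 26 ≡ 26 (mod 37). Verify: 10 × 26 = 260 ≡ 1 (mod 37)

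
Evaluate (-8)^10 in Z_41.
(-8) ≡ 33 (mod 41). 10 = 8 + 2 (binary 1010). Repeated squaring mod 41: 33^1 ≡ 33; 33^2 ≡ 33² = 1089 ≡ 23; 33^4 ≡ 23² = 529 ≡ 37; 33^8 ≡ 37² = 1369 ≡ 16. Multiply: (-8)^10 ≡ 33^8 × 33^2 ≡ 16 × 23 (mod 41): 16 × 23 = 368 ≡ 40. So (-8)^10 ≡ 40 (mod 41).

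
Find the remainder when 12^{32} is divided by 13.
By Fermat: 12^{12} ≡ 1 (mod 13). 32 = 2×12 + 8. So 12^{32} ≡ 12^{8} ≡ 1 (mod 13)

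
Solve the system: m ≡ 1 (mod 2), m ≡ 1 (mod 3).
M = 2 × 3 = 6. M₁ = 3, y₁ ≡ 1 (mod 2). M₂ = 2, y₂ ≡ 2 (mod 3). m = 1×3×1 + 1×2×2 ≡ 1 (mod 6)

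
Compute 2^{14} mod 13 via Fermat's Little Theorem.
4

By Fermat's Little Theorem, a^(p-1) ≡ 1 (mod p) for prime p and gcd(a, p) = 1
Here p = 13, so 2^12 ≡ 1 (mod 13)
We can reduce the exponent: 14 mod 12 = 2
So 2^14 ≡ 2^2 (mod 13)
Computing: 2^2 mod 13 = 4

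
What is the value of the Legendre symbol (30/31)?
(30/31) = 30^{15} mod 31 = -1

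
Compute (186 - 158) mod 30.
28

(186 - 158) = 28
28 mod 30 = 28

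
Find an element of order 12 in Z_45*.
2 has order 12 mod 45 since 2^{12} ≡ 1 (mod 45) and no smaller power works.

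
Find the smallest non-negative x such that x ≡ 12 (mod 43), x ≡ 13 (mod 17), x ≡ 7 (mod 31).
5215

Using the Chinese Remainder Theorem:
M = product of moduli = 22661
For equation 1: M_1 = 527, 527 ≡ 11 (mod 43), inverse of 527 mod 43 is 4 (check: 11 × 4 = 44 ≡ 1 (mod 43))
For equation 2: M_2 = 1333, 1333 ≡ 7 (mod 17), inverse of 1333 mod 17 is 5 (check: 7 × 5 = 35 ≡ 1 (mod 17))
For equation 3: M_3 = 731, 731 ≡ 18 (mod 31), inverse of 731 mod 31 is 19 (check: 18 × 19 = 342 ≡ 1 (mod 31))
Combine: x ≡ Σ r_i×M_i×(M_i⁻¹ mod m_i) = 12×527×4 + 13×1333×5 + 7×731×19 = 25296 + 86645 + 97223 = 209164
209164 mod 22661 = 5215
x ≡ 5215 (mod 22661)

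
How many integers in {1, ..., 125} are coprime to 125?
100

Prime factorization: 125 = 5^3
Using the formula φ(n) = n × Π(1 - 1/p) for each prime factor p:
φ(125) = 125 × (1 - 1/5)
φ(125) = 100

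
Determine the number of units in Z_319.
280

Prime factorization: 319 = 11 × 29
Using the formula φ(n) = n × Π(1 - 1/p) for each prime factor p:
φ(319) = 319 × (1 - 1/11) × (1 - 1/29)
φ(319) = 280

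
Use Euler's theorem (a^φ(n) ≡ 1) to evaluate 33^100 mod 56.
By Euler: 33^{24} ≡ 1 (mod 56) since gcd(33, 56) = 1. 100 = 4×24 + 4. So 33^{100} ≡ 33^{4} ≡ 9 (mod 56)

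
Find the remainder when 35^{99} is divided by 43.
By Fermat: 35^{42} ≡ 1 (mod 43). 99 = 2×42 + 15. So 35^{99} ≡ 35^{15} ≡ 35 (mod 43)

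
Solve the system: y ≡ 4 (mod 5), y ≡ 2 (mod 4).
M = 5 × 4 = 20. M₁ = 4, y₁ ≡ 4 (mod 5). M₂ = 5, y₂ ≡ 1 (mod 4). y = 4×4×4 + 2×5×1 ≡ 14 (mod 20)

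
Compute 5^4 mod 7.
4 = 4 (binary 100). Repeated squaring mod 7: 5^1 ≡ 5; 5^2 ≡ 5² = 25 ≡ 4; 5^4 ≡ 4² = 16 ≡ 2. So 5^4 ≡ 2 (mod 7).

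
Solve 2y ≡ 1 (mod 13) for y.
2^(-1) ≡ 7 (mod 13). Verification: 2 × 7 = 14 ≡ 1 (mod 13)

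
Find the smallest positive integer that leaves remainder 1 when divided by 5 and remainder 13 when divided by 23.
M = 5 × 23 = 115. M₁ = 23, y₁ ≡ 2 (mod 5). M₂ = 5, y₂ ≡ 14 (mod 23). k = 1×23×2 + 13×5×14 ≡ 36 (mod 115). The smallest positive such number is 36.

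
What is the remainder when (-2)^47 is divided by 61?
Using repeated squaring. (-2) ≡ 59 (mod 61). 47 = 32 + 8 + 4 + 2 + 1 (binary 101111). Repeated squaring mod 61: 59^1 ≡ 59; 59^2 ≡ 59² = 3481 ≡ 4; 59^4 ≡ 4² = 16 ≡ 16; 59^8 ≡ 16² = 256 ≡ 12; 59^16 ≡ 12² = 144 ≡ 22; 59^32 ≡ 22² = 484 ≡ 57. Multiply: (-2)^47 ≡ 59^32 × 59^8 × 59^4 × 59^2 × 59^1 ≡ 57 × 12 × 16 × 4 × 59 (mod 61): 57 × 12 = 684 ≡ 13; 13 × 16 = 208 ≡ 25; 25 × 4 = 100 ≡ 39; 39 × 59 = 2301 ≡ 44. So (-2)^47 ≡ 44 (mod 61).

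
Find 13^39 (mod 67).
Using repeated squaring. 39 = 32 + 4 + 2 + 1 (binary 100111). Repeated squaring mod 67: 13^1 ≡ 13; 13^2 ≡ 13² = 169 ≡ 35; 13^4 ≡ 35² = 1225 ≡ 19; 13^8 ≡ 19² = 361 ≡ 26; 13^16 ≡ 26² = 676 ≡ 6; 13^32 ≡ 6² = 36 ≡ 36. Multiply: 13^39 = 13^32 × 13^4 × 13^2 × 13^1 ≡ 36 × 19 × 35 × 13 (mod 67): 36 × 19 = 684 ≡ 14; 14 × 35 = 490 ≡ 21; 21 × 13 = 273 ≡ 5. So 13^39 ≡ 5 (mod 67).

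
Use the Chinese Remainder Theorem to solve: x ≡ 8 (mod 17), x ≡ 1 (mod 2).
25

Using the Chinese Remainder Theorem:
M = product of moduli = 34
For equation 1: M_1 = 2, 2 ≡ 2 (mod 17), inverse of 2 mod 17 is 9 (check: 2 × 9 = 18 ≡ 1 (mod 17))
For equation 2: M_2 = 17, 17 ≡ 1 (mod 2), inverse of 17 mod 2 is 1 (check: 1 × 1 = 1 ≡ 1 (mod 2))
Combine: x ≡ Σ r_i×M_i×(M_i⁻¹ mod m_i) = 8×2×9 + 1×17×1 = 144 + 17 = 161
161 mod 34 = 25
x ≡ 25 (mod 34)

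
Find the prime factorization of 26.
2 × 13

Divide by primes starting from smallest:
26 ÷ 2 = 13
13 ÷ 13 = 1

26 = 2 × 13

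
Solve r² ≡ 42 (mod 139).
The square roots of 42 mod 139 are 96 and 43. Verify: 96² = 9216 ≡ 42 (mod 139)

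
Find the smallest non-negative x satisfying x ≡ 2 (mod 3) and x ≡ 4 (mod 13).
M = 3 × 13 = 39. M₁ = 13, y₁ ≡ 1 (mod 3). M₂ = 3, y₂ ≡ 9 (mod 13). x = 2×13×1 + 4×3×9 ≡ 17 (mod 39)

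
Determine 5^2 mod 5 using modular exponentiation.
5 ≡ 0 (mod 5). 2 = 2 (binary 10). Repeated squaring mod 5: 0^1 ≡ 0; 0^2 ≡ 0² = 0 ≡ 0. So 5^2 ≡ 0 (mod 5).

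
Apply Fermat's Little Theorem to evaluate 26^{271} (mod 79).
9

By Fermat's Little Theorem, a^(p-1) ≡ 1 (mod p) for prime p and gcd(a, p) = 1
Here p = 79, so 26^78 ≡ 1 (mod 79)
We can reduce the exponent: 271 mod 78 = 37
So 26^271 ≡ 26^37 (mod 79)
Computing: 26^37 mod 79 = 9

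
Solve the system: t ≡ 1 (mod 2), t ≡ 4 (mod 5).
M = 2 × 5 = 10. M₁ = 5, y₁ ≡ 1 (mod 2). M₂ = 2, y₂ ≡ 3 (mod 5). t = 1×5×1 + 4×2×3 ≡ 9 (mod 10)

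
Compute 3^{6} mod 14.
1

Using successive squaring:
Binary expansion of 6: 110
Powers of 3 mod 14 (each is the square of the previous):
  3^1 ≡ 3 (mod 14)
  3^2 ≡ 3² = 9 ≡ 9 (mod 14)
  3^4 ≡ 9² = 81 ≡ 11 (mod 14)
6 = 4 + 2, so 3^6 = 3^4 × 3^2 ≡ 11 × 9 (mod 14)
Multiplying step by step:
  11 × 9 = 99 ≡ 1 (mod 14)
Result: 3^6 ≡ 1 (mod 14)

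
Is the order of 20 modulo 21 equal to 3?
No, the actual order is 2, not 3.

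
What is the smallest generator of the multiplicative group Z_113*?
p - 1 = 112 has prime divisors 2, 7. h is a primitive root mod 113 iff h^(112/q) ≢ 1 (mod 113) for each such q.
h = 2: 2^56 ≡ 1, 2^16 ≡ 109 (mod 113); 2^56 ≡ 1, so not a primitive root.
h = 3: 3^56 ≡ 112, 3^16 ≡ 49 (mod 113); none is 1, so 3 has order 112 and is a primitive root.
The smallest primitive root mod 113 is g = 3.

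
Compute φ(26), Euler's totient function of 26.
12

Prime factorization: 26 = 2 × 13
Using the formula φ(n) = n × Π(1 - 1/p) for each prime factor p:
φ(26) = 26 × (1 - 1/2) × (1 - 1/13)
φ(26) = 12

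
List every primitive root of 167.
Primitive roots mod 167: {5, 10, 13, 15, 17, 20, 23, 26, 30, 34, 35, 37, 39, 40, 41, 43, 45, 46, 51, 52, 53, 55, 59, 60, 67, 68, 69, 70, 71, 73, 74, 78, 79, 80, 82, 83, 86, 90, 91, 92, 95, 101, 102, 103, 104, 105, 106, 109, 110, 111, 113, 117, 118, 119, 120, 123, 125, 129, 131, 134, 135, 136, 138, 139, 140, 142, 143, 145, 146, 148, 149, 151, 153, 155, 156, 158, 159, 160, 161, 163, 164, 165}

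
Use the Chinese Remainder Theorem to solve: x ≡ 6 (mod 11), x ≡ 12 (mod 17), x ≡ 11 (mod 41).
5792

Using the Chinese Remainder Theorem:
M = product of moduli = 7667
For equation 1: M_1 = 697, 697 ≡ 4 (mod 11), inverse of 697 mod 11 is 3 (check: 4 × 3 = 12 ≡ 1 (mod 11))
For equation 2: M_2 = 451, 451 ≡ 9 (mod 17), inverse of 451 mod 17 is 2 (check: 9 × 2 = 18 ≡ 1 (mod 17))
For equation 3: M_3 = 187, 187 ≡ 23 (mod 41), inverse of 187 mod 41 is 25 (check: 23 × 25 = 575 ≡ 1 (mod 41))
Combine: x ≡ Σ r_i×M_i×(M_i⁻¹ mod m_i) = 6×697×3 + 12×451×2 + 11×187×25 = 12546 + 10824 + 51425 = 74795
74795 mod 7667 = 5792
x ≡ 5792 (mod 7667)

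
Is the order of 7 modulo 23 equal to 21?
No, the actual order is 22, not 21.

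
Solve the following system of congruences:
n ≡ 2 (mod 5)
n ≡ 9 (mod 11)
42

Using the Chinese Remainder Theorem:
M = product of moduli = 55
For equation 1: M_1 = 11, 11 ≡ 1 (mod 5), inverse of 11 mod 5 is 1 (check: 1 × 1 = 1 ≡ 1 (mod 5))
For equation 2: M_2 = 5, 5 ≡ 5 (mod 11), inverse of 5 mod 11 is 9 (check: 5 × 9 = 45 ≡ 1 (mod 11))
Combine: n ≡ Σ r_i×M_i×(M_i⁻¹ mod m_i) = 2×11×1 + 9×5×9 = 22 + 405 = 427
427 mod 55 = 42
n ≡ 42 (mod 55)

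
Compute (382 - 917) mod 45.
5

(382 - 917) = -535
-535 mod 45 = 5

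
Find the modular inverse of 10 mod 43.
10^(-1) ≡ 13 (mod 43). Verification: 10 × 13 = 130 ≡ 1 (mod 43)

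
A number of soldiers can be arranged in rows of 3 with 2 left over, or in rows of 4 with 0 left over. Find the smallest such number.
M = 3 × 4 = 12. M₁ = 4, y₁ ≡ 1 (mod 3). M₂ = 3, y₂ ≡ 3 (mod 4). r = 2×4×1 + 0×3×3 ≡ 8 (mod 12). The smallest positive such number is 8.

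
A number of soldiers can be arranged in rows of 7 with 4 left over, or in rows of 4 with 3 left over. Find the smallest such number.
M = 7 × 4 = 28. M₁ = 4, y₁ ≡ 2 (mod 7). M₂ = 7, y₂ ≡ 3 (mod 4). m = 4×4×2 + 3×7×3 ≡ 11 (mod 28). The smallest positive such number is 11.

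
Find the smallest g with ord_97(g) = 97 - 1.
p - 1 = 96 has prime divisors 2, 3. h is a primitive root mod 97 iff h^(96/q) ≢ 1 (mod 97) for each such q.
h = 2: 2^48 ≡ 1, 2^32 ≡ 35 (mod 97); 2^48 ≡ 1, so not a primitive root.
h = 3: 3^48 ≡ 1, 3^32 ≡ 35 (mod 97); 3^48 ≡ 1, so not a primitive root.
h = 4: 4^48 ≡ 1, 4^32 ≡ 61 (mod 97); 4^48 ≡ 1, so not a primitive root.
h = 5: 5^48 ≡ 96, 5^32 ≡ 35 (mod 97); none is 1, so 5 has order 96 and is a primitive root.
The smallest primitive root mod 97 is g = 5.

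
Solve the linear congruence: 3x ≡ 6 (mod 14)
2

Since gcd(3, 14) = 1 divides 6, a solution exists.
Multiply both sides by the inverse of 3 mod 14:
  3^(-1) mod 14 = 5
  x ≡ 5 × 6 ≡ 30 ≡ 2 (mod 14)
Verification: 3 × 2 = 6 = 0 × 14 + 6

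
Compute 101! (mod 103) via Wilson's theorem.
(102)! = (101)! × (102) ≡ -1 (mod 103). So (101)! ≡ -1 × (102)^(-1) ≡ (-1)×(-1) = 1 (mod 103)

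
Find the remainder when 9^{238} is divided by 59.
By Fermat: 9^{58} ≡ 1 (mod 59). 238 = 4×58 + 6. So 9^{238} ≡ 9^{6} ≡ 28 (mod 59)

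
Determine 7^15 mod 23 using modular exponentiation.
Using repeated squaring. 15 = 8 + 4 + 2 + 1 (binary 1111). Repeated squaring mod 23: 7^1 ≡ 7; 7^2 ≡ 7² = 49 ≡ 3; 7^4 ≡ 3² = 9 ≡ 9; 7^8 ≡ 9² = 81 ≡ 12. Multiply: 7^15 = 7^8 × 7^4 × 7^2 × 7^1 ≡ 12 × 9 × 3 × 7 (mod 23): 12 × 9 = 108 ≡ 16; 16 × 3 = 48 ≡ 2; 2 × 7 = 14 ≡ 14. So 7^15 ≡ 14 (mod 23).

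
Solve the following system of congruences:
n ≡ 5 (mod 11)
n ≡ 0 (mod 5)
5

Using the Chinese Remainder Theorem:
M = product of moduli = 55
For equation 1: M_1 = 5, 5 ≡ 5 (mod 11), inverse of 5 mod 11 is 9 (check: 5 × 9 = 45 ≡ 1 (mod 11))
For equation 2: M_2 = 11, 11 ≡ 1 (mod 5), inverse of 11 mod 5 is 1 (check: 1 × 1 = 1 ≡ 1 (mod 5))
Combine: n ≡ Σ r_i×M_i×(M_i⁻¹ mod m_i) = 5×5×9 + 0×11×1 = 225 + 0 = 225
225 mod 55 = 5
n ≡ 5 (mod 55)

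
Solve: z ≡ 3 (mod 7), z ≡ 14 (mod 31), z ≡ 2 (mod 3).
M = 7 × 31 × 3 = 651. M₁ = 93, y₁ ≡ 4 (mod 7). M₂ = 21, y₂ ≡ 3 (mod 31). M₃ = 217, y₃ ≡ 1 (mod 3). z = 3×93×4 + 14×21×3 + 2×217×1 ≡ 479 (mod 651)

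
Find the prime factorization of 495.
3^2 × 5 × 11

Divide by primes starting from smallest:
495 ÷ 3 = 165
165 ÷ 3 = 55
55 ÷ 5 = 11
11 ÷ 11 = 1

495 = 3^2 × 5 × 11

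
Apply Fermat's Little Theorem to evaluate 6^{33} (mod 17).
6

By Fermat's Little Theorem, a^(p-1) ≡ 1 (mod p) for prime p and gcd(a, p) = 1
Here p = 17, so 6^16 ≡ 1 (mod 17)
We can reduce the exponent: 33 mod 16 = 1
So 6^33 ≡ 6^1 (mod 17)
Computing: 6^1 mod 17 = 6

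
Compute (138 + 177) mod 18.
9

(138 + 177) = 315
315 mod 18 = 9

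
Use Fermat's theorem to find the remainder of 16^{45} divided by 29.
7

By Fermat's Little Theorem, a^(p-1) ≡ 1 (mod p) for prime p and gcd(a, p) = 1
Here p = 29, so 16^28 ≡ 1 (mod 29)
We can reduce the exponent: 45 mod 28 = 17
So 16^45 ≡ 16^17 (mod 29)
Computing: 16^17 mod 29 = 7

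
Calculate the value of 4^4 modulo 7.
4 = 4 (binary 100). Repeated squaring mod 7: 4^1 ≡ 4; 4^2 ≡ 4² = 16 ≡ 2; 4^4 ≡ 2² = 4 ≡ 4. So 4^4 ≡ 4 (mod 7).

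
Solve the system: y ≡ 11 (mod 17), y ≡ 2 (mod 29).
M = 17 × 29 = 493. M₁ = 29, y₁ ≡ 10 (mod 17). M₂ = 17, y₂ ≡ 12 (mod 29). y = 11×29×10 + 2×17×12 ≡ 147 (mod 493)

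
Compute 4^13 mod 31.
Using repeated squaring. 13 = 8 + 4 + 1 (binary 1101). Repeated squaring mod 31: 4^1 ≡ 4; 4^2 ≡ 4² = 16 ≡ 16; 4^4 ≡ 16² = 256 ≡ 8; 4^8 ≡ 8² = 64 ≡ 2. Multiply: 4^13 = 4^8 × 4^4 × 4^1 ≡ 2 × 8 × 4 (mod 31): 2 × 8 = 16 ≡ 16; 16 × 4 = 64 ≡ 2. So 4^13 ≡ 2 (mod 31).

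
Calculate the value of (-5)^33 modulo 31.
Using Fermat: (-5)^{30} ≡ 1 (mod 31). 33 ≡ 3 (mod 30). So (-5)^{33} ≡ (-5)^{3} ≡ 30 (mod 31)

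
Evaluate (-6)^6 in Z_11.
(-6) ≡ 5 (mod 11). 6 = 4 + 2 (binary 110). Repeated squaring mod 11: 5^1 ≡ 5; 5^2 ≡ 5² = 25 ≡ 3; 5^4 ≡ 3² = 9 ≡ 9. Multiply: (-6)^6 ≡ 5^4 × 5^2 ≡ 9 × 3 (mod 11): 9 × 3 = 27 ≡ 5. So (-6)^6 ≡ 5 (mod 11).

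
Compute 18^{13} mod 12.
0

Using successive squaring:
Binary expansion of 13: 1101
Powers of 18 mod 12 (each is the square of the previous):
  18^1 ≡ 6 (mod 12)
  18^2 ≡ 6² = 36 ≡ 0 (mod 12)
  18^4 ≡ 0² = 0 ≡ 0 (mod 12)
  18^8 ≡ 0² = 0 ≡ 0 (mod 12)
13 = 8 + 4 + 1, so 18^13 = 18^8 × 18^4 × 18^1 ≡ 0 × 0 × 6 (mod 12)
Multiplying step by step:
  0 × 0 = 0 ≡ 0 (mod 12)
  0 × 6 = 0 ≡ 0 (mod 12)
Result: 18^13 ≡ 0 (mod 12)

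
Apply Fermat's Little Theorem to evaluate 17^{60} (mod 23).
2

By Fermat's Little Theorem, a^(p-1) ≡ 1 (mod p) for prime p and gcd(a, p) = 1
Here p = 23, so 17^22 ≡ 1 (mod 23)
We can reduce the exponent: 60 mod 22 = 16
So 17^60 ≡ 17^16 (mod 23)
Computing: 17^16 mod 23 = 2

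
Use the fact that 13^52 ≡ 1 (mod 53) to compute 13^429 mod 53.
By Fermat: 13^{52} ≡ 1 (mod 53). 429 ≡ 13 (mod 52). So 13^{429} ≡ 13^{13} ≡ 1 (mod 53)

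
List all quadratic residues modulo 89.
QRs mod 89: {1, 2, 4, 5, 8, 9, 10, 11, 16, 17, 18, 20, 21, 22, 25, 32, 34, 36, 39, 40, 42, 44, 45, 47, 49, 50, 53, 55, 57, 64, 67, 68, 69, 71, 72, 73, 78, 79, 80, 81, 84, 85, 87, 88}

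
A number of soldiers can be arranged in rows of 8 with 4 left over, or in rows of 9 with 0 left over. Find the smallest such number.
M = 8 × 9 = 72. M₁ = 9, y₁ ≡ 1 (mod 8). M₂ = 8, y₂ ≡ 8 (mod 9). r = 4×9×1 + 0×8×8 ≡ 36 (mod 72). The smallest positive such number is 36.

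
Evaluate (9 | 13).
(9/13) = 9^{6} mod 13 = 1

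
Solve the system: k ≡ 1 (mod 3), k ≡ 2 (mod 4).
M = 3 × 4 = 12. M₁ = 4, y₁ ≡ 1 (mod 3). M₂ = 3, y₂ ≡ 3 (mod 4). k = 1×4×1 + 2×3×3 ≡ 10 (mod 12)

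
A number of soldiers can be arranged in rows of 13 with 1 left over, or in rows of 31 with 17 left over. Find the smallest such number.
M = 13 × 31 = 403. M₁ = 31, y₁ ≡ 8 (mod 13). M₂ = 13, y₂ ≡ 12 (mod 31). n = 1×31×8 + 17×13×12 ≡ 79 (mod 403). The smallest positive such number is 79.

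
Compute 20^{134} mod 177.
88

Using successive squaring:
Binary expansion of 134: 10000110
Powers of 20 mod 177 (each is the square of the previous):
  20^1 ≡ 20 (mod 177)
  20^2 ≡ 20² = 400 ≡ 46 (mod 177)
  20^4 ≡ 46² = 2116 ≡ 169 (mod 177)
  20^8 ≡ 169² = 28561 ≡ 64 (mod 177)
  20^16 ≡ 64² = 4096 ≡ 25 (mod 177)
  20^32 ≡ 25² = 625 ≡ 94 (mod 177)
  20^64 ≡ 94² = 8836 ≡ 163 (mod 177)
  20^128 ≡ 163² = 26569 ≡ 19 (mod 177)
134 = 128 + 4 + 2, so 20^134 = 20^128 × 20^4 × 20^2 ≡ 19 × 169 × 46 (mod 177)
Multiplying step by step:
  19 × 169 = 3211 ≡ 25 (mod 177)
  25 × 46 = 1150 ≡ 88 (mod 177)
Result: 20^134 ≡ 88 (mod 177)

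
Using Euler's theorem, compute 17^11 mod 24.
By Euler: 17^{8} ≡ 1 (mod 24) since gcd(17, 24) = 1. 11 = 1×8 + 3. So 17^{11} ≡ 17^{3} ≡ 17 (mod 24)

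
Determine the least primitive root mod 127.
p - 1 = 126 has prime divisors 2, 3, 7. h is a primitive root mod 127 iff h^(126/q) ≢ 1 (mod 127) for each such q.
h = 2: 2^63 ≡ 1, 2^42 ≡ 1, 2^18 ≡ 16 (mod 127); 2^63 ≡ 1, so not a primitive root.
h = 3: 3^63 ≡ 126, 3^42 ≡ 107, 3^18 ≡ 4 (mod 127); none is 1, so 3 has order 126 and is a primitive root.
The smallest primitive root mod 127 is g = 3.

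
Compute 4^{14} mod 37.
12

Using successive squaring:
Binary expansion of 14: 1110
Powers of 4 mod 37 (each is the square of the previous):
  4^1 ≡ 4 (mod 37)
  4^2 ≡ 4² = 16 ≡ 16 (mod 37)
  4^4 ≡ 16² = 256 ≡ 34 (mod 37)
  4^8 ≡ 34² = 1156 ≡ 9 (mod 37)
14 = 8 + 4 + 2, so 4^14 = 4^8 × 4^4 × 4^2 ≡ 9 × 34 × 16 (mod 37)
Multiplying step by step:
  9 × 34 = 306 ≡ 10 (mod 37)
  10 × 16 = 160 ≡ 12 (mod 37)
Result: 4^14 ≡ 12 (mod 37)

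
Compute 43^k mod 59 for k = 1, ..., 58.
g^1, g^2, ..., g^{58} mod 59: {43, 20, 34, 46, 31, 35, 30, 51, 10, 17, 23, 45, 47, 15, 55, 5, 38, 41, 52, 53, 37, 57, 32, 19, 50, 26, 56, 48, 58, 16, 39, 25, 13, 28, 24, 29, 8, 49, 42, 36, 14, 12, 44, 4, 54, 21, 18, 7, 6, 22, 2, 27, 40, 9, 33, 3, 11, 1}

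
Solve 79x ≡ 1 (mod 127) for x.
79^(-1) ≡ 82 (mod 127). Verification: 79 × 82 = 6478 ≡ 1 (mod 127)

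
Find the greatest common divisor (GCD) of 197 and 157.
1

Using the Euclidean algorithm:
197 = 1 × 157 + 40
157 = 3 × 40 + 37
40 = 1 × 37 + 3
37 = 12 × 3 + 1
3 = 3 × 1 + 0

GCD(197, 157) = 1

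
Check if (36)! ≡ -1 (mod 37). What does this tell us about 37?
(36)! mod 37 = 36. Since this equals -1 (mod 37), Wilson confirms 37 is prime.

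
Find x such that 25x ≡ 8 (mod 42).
2

Since gcd(25, 42) = 1 divides 8, a solution exists.
Multiply both sides by the inverse of 25 mod 42:
  25^(-1) mod 42 = 37
  x ≡ 37 × 8 ≡ 296 ≡ 2 (mod 42)
Verification: 25 × 2 = 50 = 1 × 42 + 8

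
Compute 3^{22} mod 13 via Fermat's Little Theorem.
3

By Fermat's Little Theorem, a^(p-1) ≡ 1 (mod p) for prime p and gcd(a, p) = 1
Here p = 13, so 3^12 ≡ 1 (mod 13)
We can reduce the exponent: 22 mod 12 = 10
So 3^22 ≡ 3^10 (mod 13)
Computing: 3^10 mod 13 = 3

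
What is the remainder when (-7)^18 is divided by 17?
Using Fermat: (-7)^{16} ≡ 1 (mod 17). 18 ≡ 2 (mod 16). So (-7)^{18} ≡ (-7)^{2} ≡ 15 (mod 17)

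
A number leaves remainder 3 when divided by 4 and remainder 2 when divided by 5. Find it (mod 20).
M = 4 × 5 = 20. M₁ = 5, y₁ ≡ 1 (mod 4). M₂ = 4, y₂ ≡ 4 (mod 5). r = 3×5×1 + 2×4×4 ≡ 7 (mod 20)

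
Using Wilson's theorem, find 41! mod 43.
(42)! = (41)! × (42) ≡ -1 (mod 43). So (41)! ≡ -1 × (42)^(-1) ≡ (-1)×(-1) = 1 (mod 43)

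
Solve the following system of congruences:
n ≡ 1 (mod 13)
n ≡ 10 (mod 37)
417

Using the Chinese Remainder Theorem:
M = product of moduli = 481
For equation 1: M_1 = 37, 37 ≡ 11 (mod 13), inverse of 37 mod 13 is 6 (check: 11 × 6 = 66 ≡ 1 (mod 13))
For equation 2: M_2 = 13, 13 ≡ 13 (mod 37), inverse of 13 mod 37 is 20 (check: 13 × 20 = 260 ≡ 1 (mod 37))
Combine: n ≡ Σ r_i×M_i×(M_i⁻¹ mod m_i) = 1×37×6 + 10×13×20 = 222 + 2600 = 2822
2822 mod 481 = 417
n ≡ 417 (mod 481)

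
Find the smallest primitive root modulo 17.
p - 1 = 16 has prime divisors 2. h is a primitive root mod 17 iff h^(16/q) ≢ 1 (mod 17) for each such q.
h = 2: 2^8 ≡ 1 (mod 17); 2^8 ≡ 1, so not a primitive root.
h = 3: 3^8 ≡ 16 (mod 17); none is 1, so 3 has order 16 and is a primitive root.
The smallest primitive root mod 17 is g = 3.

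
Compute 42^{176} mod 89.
1

Using successive squaring:
Binary expansion of 176: 10110000
Powers of 42 mod 89 (each is the square of the previous):
  42^1 ≡ 42 (mod 89)
  42^2 ≡ 42² = 1764 ≡ 73 (mod 89)
  42^4 ≡ 73² = 5329 ≡ 78 (mod 89)
  42^8 ≡ 78² = 6084 ≡ 32 (mod 89)
  42^16 ≡ 32² = 1024 ≡ 45 (mod 89)
  42^32 ≡ 45² = 2025 ≡ 67 (mod 89)
  42^64 ≡ 67² = 4489 ≡ 39 (mod 89)
  42^128 ≡ 39² = 1521 ≡ 8 (mod 89)
176 = 128 + 32 + 16, so 42^176 = 42^128 × 42^32 × 42^16 ≡ 8 × 67 × 45 (mod 89)
Multiplying step by step:
  8 × 67 = 536 ≡ 2 (mod 89)
  2 × 45 = 90 ≡ 1 (mod 89)
Result: 42^176 ≡ 1 (mod 89)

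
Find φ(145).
112

Prime factorization: 145 = 5 × 29
Using the formula φ(n) = n × Π(1 - 1/p) for each prime factor p:
φ(145) = 145 × (1 - 1/5) × (1 - 1/29)
φ(145) = 112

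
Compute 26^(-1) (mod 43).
26^(-1) ≡ 5 (mod 43). Verification: 26 × 5 = 130 ≡ 1 (mod 43)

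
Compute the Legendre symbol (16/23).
(16/23) = 16^{11} mod 23 = 1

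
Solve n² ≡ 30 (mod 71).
The square roots of 30 mod 71 are 32 and 39. Verify: 32² = 1024 ≡ 30 (mod 71)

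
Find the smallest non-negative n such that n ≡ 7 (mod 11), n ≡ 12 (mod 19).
183

Using the Chinese Remainder Theorem:
M = product of moduli = 209
For equation 1: M_1 = 19, 19 ≡ 8 (mod 11), inverse of 19 mod 11 is 7 (check: 8 × 7 = 56 ≡ 1 (mod 11))
For equation 2: M_2 = 11, 11 ≡ 11 (mod 19), inverse of 11 mod 19 is 7 (check: 11 × 7 = 77 ≡ 1 (mod 19))
Combine: n ≡ Σ r_i×M_i×(M_i⁻¹ mod m_i) = 7×19×7 + 12×11×7 = 931 + 924 = 1855
1855 mod 209 = 183
n ≡ 183 (mod 209)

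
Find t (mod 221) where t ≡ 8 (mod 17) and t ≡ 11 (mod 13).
M = 17 × 13 = 221. M₁ = 13, y₁ ≡ 4 (mod 17). M₂ = 17, y₂ ≡ 10 (mod 13). t = 8×13×4 + 11×17×10 ≡ 76 (mod 221)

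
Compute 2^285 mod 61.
Using Fermat: 2^{60} ≡ 1 (mod 61). 285 ≡ 45 (mod 60). So 2^{285} ≡ 2^{45} ≡ 50 (mod 61)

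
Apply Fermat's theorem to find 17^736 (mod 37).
By Fermat: 17^{36} ≡ 1 (mod 37). 736 ≡ 16 (mod 36). So 17^{736} ≡ 17^{16} ≡ 16 (mod 37)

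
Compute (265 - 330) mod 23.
4

(265 - 330) = -65
-65 mod 23 = 4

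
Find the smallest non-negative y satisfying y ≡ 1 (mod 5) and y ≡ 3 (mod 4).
M = 5 × 4 = 20. M₁ = 4, y₁ ≡ 4 (mod 5). M₂ = 5, y₂ ≡ 1 (mod 4). y = 1×4×4 + 3×5×1 ≡ 11 (mod 20)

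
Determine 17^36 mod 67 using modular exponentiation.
Using repeated squaring. 36 = 32 + 4 (binary 100100). Repeated squaring mod 67: 17^1 ≡ 17; 17^2 ≡ 17² = 289 ≡ 21; 17^4 ≡ 21² = 441 ≡ 39; 17^8 ≡ 39² = 1521 ≡ 47; 17^16 ≡ 47² = 2209 ≡ 65; 17^32 ≡ 65² = 4225 ≡ 4. Multiply: 17^36 = 17^32 × 17^4 ≡ 4 × 39 (mod 67): 4 × 39 = 156 ≡ 22. So 17^36 ≡ 22 (mod 67).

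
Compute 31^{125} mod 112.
47

Using successive squaring:
Binary expansion of 125: 1111101
Powers of 31 mod 112 (each is the square of the previous):
  31^1 ≡ 31 (mod 112)
  31^2 ≡ 31² = 961 ≡ 65 (mod 112)
  31^4 ≡ 65² = 4225 ≡ 81 (mod 112)
  31^8 ≡ 81² = 6561 ≡ 65 (mod 112)
  31^16 ≡ 65² = 4225 ≡ 81 (mod 112)
  31^32 ≡ 81² = 6561 ≡ 65 (mod 112)
  31^64 ≡ 65² = 4225 ≡ 81 (mod 112)
125 = 64 + 32 + 16 + 8 + 4 + 1, so 31^125 = 31^64 × 31^32 × 31^16 × 31^8 × 31^4 × 31^1 ≡ 81 × 65 × 81 × 65 × 81 × 31 (mod 112)
Multiplying step by step:
  81 × 65 = 5265 ≡ 1 (mod 112)
  1 × 81 = 81 ≡ 81 (mod 112)
  81 × 65 = 5265 ≡ 1 (mod 112)
  1 × 81 = 81 ≡ 81 (mod 112)
  81 × 31 = 2511 ≡ 47 (mod 112)
Result: 31^125 ≡ 47 (mod 112)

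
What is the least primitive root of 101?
2

A primitive root g modulo p has order p-1 = 100
Prime divisors of 100: [2, 5]
g is a primitive root iff g^(100/q) ≢ 1 (mod 101) for each prime divisor q
Testing small values:
  g = 2: 2^50 ≡ 100, 2^20 ≡ 95 (mod 101) → none is 1, primitive root!
The smallest primitive root is 2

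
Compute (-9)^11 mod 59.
Using repeated squaring. (-9) ≡ 50 (mod 59). 11 = 8 + 2 + 1 (binary 1011). Repeated squaring mod 59: 50^1 ≡ 50; 50^2 ≡ 50² = 2500 ≡ 22; 50^4 ≡ 22² = 484 ≡ 12; 50^8 ≡ 12² = 144 ≡ 26. Multiply: (-9)^11 ≡ 50^8 × 50^2 × 50^1 ≡ 26 × 22 × 50 (mod 59): 26 × 22 = 572 ≡ 41; 41 × 50 = 2050 ≡ 44. So (-9)^11 ≡ 44 (mod 59).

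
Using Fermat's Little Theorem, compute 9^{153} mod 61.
58

By Fermat's Little Theorem, a^(p-1) ≡ 1 (mod p) for prime p and gcd(a, p) = 1
Here p = 61, so 9^60 ≡ 1 (mod 61)
We can reduce the exponent: 153 mod 60 = 33
So 9^153 ≡ 9^33 (mod 61)
Computing: 9^33 mod 61 = 58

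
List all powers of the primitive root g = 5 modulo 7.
g^1, g^2, ..., g^{6} mod 7: {5, 4, 6, 2, 3, 1}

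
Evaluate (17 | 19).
(17/19) = 17^{9} mod 19 = 1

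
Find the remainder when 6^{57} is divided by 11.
By Fermat: 6^{10} ≡ 1 (mod 11). 57 = 5×10 + 7. So 6^{57} ≡ 6^{7} ≡ 8 (mod 11)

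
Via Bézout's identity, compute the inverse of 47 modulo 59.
Extended GCD: 47(-5) + 59(4) = 1. So 47^(-1) ≡ 54 ≡ 54 (mod 59). Verify: 47 × 54 = 2538 ≡ 1 (mod 59)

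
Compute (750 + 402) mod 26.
8

(750 + 402) = 1152
1152 mod 26 = 8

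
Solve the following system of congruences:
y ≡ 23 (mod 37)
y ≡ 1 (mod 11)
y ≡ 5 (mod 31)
4500

Using the Chinese Remainder Theorem:
M = product of moduli = 12617
For equation 1: M_1 = 341, 341 ≡ 8 (mod 37), inverse of 341 mod 37 is 14 (check: 8 × 14 = 112 ≡ 1 (mod 37))
For equation 2: M_2 = 1147, 1147 ≡ 3 (mod 11), inverse of 1147 mod 11 is 4 (check: 3 × 4 = 12 ≡ 1 (mod 11))
For equation 3: M_3 = 407, 407 ≡ 4 (mod 31), inverse of 407 mod 31 is 8 (check: 4 × 8 = 32 ≡ 1 (mod 31))
Combine: y ≡ Σ r_i×M_i×(M_i⁻¹ mod m_i) = 23×341×14 + 1×1147×4 + 5×407×8 = 109802 + 4588 + 16280 = 130670
130670 mod 12617 = 4500
y ≡ 4500 (mod 12617)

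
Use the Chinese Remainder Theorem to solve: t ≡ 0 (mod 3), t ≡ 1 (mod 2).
M = 3 × 2 = 6. M₁ = 2, y₁ ≡ 2 (mod 3). M₂ = 3, y₂ ≡ 1 (mod 2). t = 0×2×2 + 1×3×1 ≡ 3 (mod 6)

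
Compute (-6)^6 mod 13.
(-6) ≡ 7 (mod 13). 6 = 4 + 2 (binary 110). Repeated squaring mod 13: 7^1 ≡ 7; 7^2 ≡ 7² = 49 ≡ 10; 7^4 ≡ 10² = 100 ≡ 9. Multiply: (-6)^6 ≡ 7^4 × 7^2 ≡ 9 × 10 (mod 13): 9 × 10 = 90 ≡ 12. So (-6)^6 ≡ 12 (mod 13).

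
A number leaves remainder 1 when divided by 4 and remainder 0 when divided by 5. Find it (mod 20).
M = 4 × 5 = 20. M₁ = 5, y₁ ≡ 1 (mod 4). M₂ = 4, y₂ ≡ 4 (mod 5). t = 1×5×1 + 0×4×4 ≡ 5 (mod 20)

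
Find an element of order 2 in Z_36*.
17 has order 2 mod 36 since 17^{2} ≡ 1 (mod 36) and no smaller power works.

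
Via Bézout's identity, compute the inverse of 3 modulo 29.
Extended GCD: 3(10) + 29(-1) = 1. So 3^(-1) ≡ 10 ≡ 10 (mod 29). Verify: 3 × 10 = 30 ≡ 1 (mod 29)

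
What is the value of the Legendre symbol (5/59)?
(5/59) = 5^{29} mod 59 = 1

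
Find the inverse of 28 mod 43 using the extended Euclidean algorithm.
Extended GCD: 28(20) + 43(-13) = 1. So 28^(-1) ≡ 20 ≡ 20 (mod 43). Verify: 28 × 20 = 560 ≡ 1 (mod 43)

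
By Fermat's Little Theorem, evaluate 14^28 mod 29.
By Fermat's Little Theorem, 14^{28} ≡ 1 (mod 29) since 29 is prime and gcd(14, 29) = 1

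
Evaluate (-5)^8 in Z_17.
(-5) ≡ 12 (mod 17). 8 = 8 (binary 1000). Repeated squaring mod 17: 12^1 ≡ 12; 12^2 ≡ 12² = 144 ≡ 8; 12^4 ≡ 8² = 64 ≡ 13; 12^8 ≡ 13² = 169 ≡ 16. So (-5)^8 ≡ 16 (mod 17).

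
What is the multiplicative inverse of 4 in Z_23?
6

Using Extended Euclidean Algorithm:
gcd(4, 23) = 1
Bezout coefficients: 4 × 6 + 23 × -1 = 1
So 4 × 6 ≡ 1 (mod 23)
The inverse is 6 mod 23 = 6
Verification: 4 × 6 = 24 = 1 × 23 + 1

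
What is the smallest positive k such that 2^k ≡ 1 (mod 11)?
Powers of 2 mod 11: 2^1≡2, 2^2≡4, 2^3≡8, 2^4≡5, 2^5≡10, 2^6≡9, 2^7≡7, 2^8≡3, 2^9≡6, 2^10≡1. Order = 10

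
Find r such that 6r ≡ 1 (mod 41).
6^(-1) ≡ 7 (mod 41). Verification: 6 × 7 = 42 ≡ 1 (mod 41)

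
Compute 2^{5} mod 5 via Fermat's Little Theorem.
2

By Fermat's Little Theorem, a^(p-1) ≡ 1 (mod p) for prime p and gcd(a, p) = 1
Here p = 5, so 2^4 ≡ 1 (mod 5)
We can reduce the exponent: 5 mod 4 = 1
So 2^5 ≡ 2^1 (mod 5)
Computing: 2^1 mod 5 = 2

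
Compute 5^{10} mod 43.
24

Using successive squaring:
Binary expansion of 10: 1010
Powers of 5 mod 43 (each is the square of the previous):
  5^1 ≡ 5 (mod 43)
  5^2 ≡ 5² = 25 ≡ 25 (mod 43)
  5^4 ≡ 25² = 625 ≡ 23 (mod 43)
  5^8 ≡ 23² = 529 ≡ 13 (mod 43)
10 = 8 + 2, so 5^10 = 5^8 × 5^2 ≡ 13 × 25 (mod 43)
Multiplying step by step:
  13 × 25 = 325 ≡ 24 (mod 43)
Result: 5^10 ≡ 24 (mod 43)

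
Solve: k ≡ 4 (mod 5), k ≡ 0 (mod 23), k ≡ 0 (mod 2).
M = 5 × 23 × 2 = 230. M₁ = 46, y₁ ≡ 1 (mod 5). M₂ = 10, y₂ ≡ 7 (mod 23). M₃ = 115, y₃ ≡ 1 (mod 2). k = 4×46×1 + 0×10×7 + 0×115×1 ≡ 184 (mod 230)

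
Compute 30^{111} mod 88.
8

Using successive squaring:
Binary expansion of 111: 1101111
Powers of 30 mod 88 (each is the square of the previous):
  30^1 ≡ 30 (mod 88)
  30^2 ≡ 30² = 900 ≡ 20 (mod 88)
  30^4 ≡ 20² = 400 ≡ 48 (mod 88)
  30^8 ≡ 48² = 2304 ≡ 16 (mod 88)
  30^16 ≡ 16² = 256 ≡ 80 (mod 88)
  30^32 ≡ 80² = 6400 ≡ 64 (mod 88)
  30^64 ≡ 64² = 4096 ≡ 48 (mod 88)
111 = 64 + 32 + 8 + 4 + 2 + 1, so 30^111 = 30^64 × 30^32 × 30^8 × 30^4 × 30^2 × 30^1 ≡ 48 × 64 × 16 × 48 × 20 × 30 (mod 88)
Multiplying step by step:
  48 × 64 = 3072 ≡ 80 (mod 88)
  80 × 16 = 1280 ≡ 48 (mod 88)
  48 × 48 = 2304 ≡ 16 (mod 88)
  16 × 20 = 320 ≡ 56 (mod 88)
  56 × 30 = 1680 ≡ 8 (mod 88)
Result: 30^111 ≡ 8 (mod 88)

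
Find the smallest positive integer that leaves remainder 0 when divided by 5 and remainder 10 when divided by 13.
M = 5 × 13 = 65. M₁ = 13, y₁ ≡ 2 (mod 5). M₂ = 5, y₂ ≡ 8 (mod 13). y = 0×13×2 + 10×5×8 ≡ 10 (mod 65). The smallest positive such number is 10.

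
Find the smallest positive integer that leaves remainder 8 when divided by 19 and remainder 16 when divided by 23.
M = 19 × 23 = 437. M₁ = 23, y₁ ≡ 5 (mod 19). M₂ = 19, y₂ ≡ 17 (mod 23). y = 8×23×5 + 16×19×17 ≡ 407 (mod 437). The smallest positive such number is 407.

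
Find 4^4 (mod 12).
4 = 4 (binary 100). Repeated squaring mod 12: 4^1 ≡ 4; 4^2 ≡ 4² = 16 ≡ 4; 4^4 ≡ 4² = 16 ≡ 4. So 4^4 ≡ 4 (mod 12).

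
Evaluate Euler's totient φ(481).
432

Prime factorization: 481 = 13 × 37
Using the formula φ(n) = n × Π(1 - 1/p) for each prime factor p:
φ(481) = 481 × (1 - 1/13) × (1 - 1/37)
φ(481) = 432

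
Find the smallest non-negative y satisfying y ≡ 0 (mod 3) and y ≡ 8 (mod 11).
M = 3 × 11 = 33. M₁ = 11, y₁ ≡ 2 (mod 3). M₂ = 3, y₂ ≡ 4 (mod 11). y = 0×11×2 + 8×3×4 ≡ 30 (mod 33)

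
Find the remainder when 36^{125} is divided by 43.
By Fermat: 36^{42} ≡ 1 (mod 43). 125 = 2×42 + 41. So 36^{125} ≡ 36^{41} ≡ 6 (mod 43)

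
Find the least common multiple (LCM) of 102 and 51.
102

First find GCD(102, 51) using the Euclidean algorithm:
102 = 2 × 51 + 0
GCD(102, 51) = 51

LCM formula: LCM(a, b) = (a × b) / GCD(a, b)
LCM(102, 51) = (102 × 51) / 51
LCM(102, 51) = 5202 / 51
LCM(102, 51) = 102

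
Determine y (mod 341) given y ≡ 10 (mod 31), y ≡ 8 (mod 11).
41

Using the Chinese Remainder Theorem:
M = product of moduli = 341
For equation 1: M_1 = 11, 11 ≡ 11 (mod 31), inverse of 11 mod 31 is 17 (check: 11 × 17 = 187 ≡ 1 (mod 31))
For equation 2: M_2 = 31, 31 ≡ 9 (mod 11), inverse of 31 mod 11 is 5 (check: 9 × 5 = 45 ≡ 1 (mod 11))
Combine: y ≡ Σ r_i×M_i×(M_i⁻¹ mod m_i) = 10×11×17 + 8×31×5 = 1870 + 1240 = 3110
3110 mod 341 = 41
y ≡ 41 (mod 341)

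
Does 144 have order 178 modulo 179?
p - 1 = 178 has prime divisors 2, 89. Check 144^(178/q) mod 179 for each: 144^(178/2) = 144^89 ≡ 1, 144^(178/89) = 144^2 ≡ 151 (mod 179). Since 144^89 ≡ 1 (mod 179), the order of 144 divides 89 (in fact the order is 89) ≠ 178, so it is not a primitive root.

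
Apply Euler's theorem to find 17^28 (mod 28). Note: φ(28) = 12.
By Euler: 17^{12} ≡ 1 (mod 28) since gcd(17, 28) = 1. 28 = 2×12 + 4. So 17^{28} ≡ 17^{4} ≡ 25 (mod 28)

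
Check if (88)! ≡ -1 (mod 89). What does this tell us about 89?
(88)! mod 89 = 88. Since this equals -1 (mod 89), Wilson confirms 89 is prime.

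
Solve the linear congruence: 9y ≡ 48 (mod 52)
40

Since gcd(9, 52) = 1 divides 48, a solution exists.
Multiply both sides by the inverse of 9 mod 52:
  9^(-1) mod 52 = 29
  x ≡ 29 × 48 ≡ 1392 ≡ 40 (mod 52)
Verification: 9 × 40 = 360 = 6 × 52 + 48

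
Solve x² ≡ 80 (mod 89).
The square roots of 80 mod 89 are 13 and 76. Verify: 13² = 169 ≡ 80 (mod 89)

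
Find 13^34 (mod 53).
Using repeated squaring. 34 = 32 + 2 (binary 100010). Repeated squaring mod 53: 13^1 ≡ 13; 13^2 ≡ 13² = 169 ≡ 10; 13^4 ≡ 10² = 100 ≡ 47; 13^8 ≡ 47² = 2209 ≡ 36; 13^16 ≡ 36² = 1296 ≡ 24; 13^32 ≡ 24² = 576 ≡ 46. Multiply: 13^34 = 13^32 × 13^2 ≡ 46 × 10 (mod 53): 46 × 10 = 460 ≡ 36. So 13^34 ≡ 36 (mod 53).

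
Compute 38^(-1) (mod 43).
17

Using Extended Euclidean Algorithm:
gcd(38, 43) = 1
Bezout coefficients: 38 × 17 + 43 × -15 = 1
So 38 × 17 ≡ 1 (mod 43)
The inverse is 17 mod 43 = 17
Verification: 38 × 17 = 646 = 15 × 43 + 1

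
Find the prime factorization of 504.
2^3 × 3^2 × 7

Divide by primes starting from smallest:
504 ÷ 2 = 252
252 ÷ 2 = 126
126 ÷ 2 = 63
63 ÷ 3 = 21
21 ÷ 3 = 7
7 ÷ 7 = 1

504 = 2^3 × 3^2 × 7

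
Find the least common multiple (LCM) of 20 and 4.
20

First find GCD(20, 4) using the Euclidean algorithm:
20 = 5 × 4 + 0
GCD(20, 4) = 4

LCM formula: LCM(a, b) = (a × b) / GCD(a, b)
LCM(20, 4) = (20 × 4) / 4
LCM(20, 4) = 80 / 4
LCM(20, 4) = 20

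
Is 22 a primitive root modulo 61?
No

To verify, check if 22^(60/q) ≢ 1 (mod 61) for each prime divisor q of 60
Divisors of 60 = 60: [1, 2, 3, 4, 5, 6, 10, 12, 15, 20, 30, 60]
  22^(60/2) = 22^30 ≡ 1 (mod 61)
  22^(60/3) = 22^20 ≡ 47 (mod 61)
  22^(60/5) = 22^12 ≡ 9 (mod 61)
Conclusion: 22 is not a primitive root modulo 61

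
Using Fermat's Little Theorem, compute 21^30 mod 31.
By Fermat's Little Theorem, 21^{30} ≡ 1 (mod 31) since 31 is prime and gcd(21, 31) = 1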